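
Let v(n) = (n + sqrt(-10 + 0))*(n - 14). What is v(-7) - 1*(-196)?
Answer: 343 - 21*I*sqrt(10) ≈ 343.0 - 66.408*I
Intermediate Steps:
v(n) = (-14 + n)*(n + I*sqrt(10)) (v(n) = (n + sqrt(-10))*(-14 + n) = (n + I*sqrt(10))*(-14 + n) = (-14 + n)*(n + I*sqrt(10)))
v(-7) - 1*(-196) = ((-7)**2 - 14*(-7) - 14*I*sqrt(10) + I*(-7)*sqrt(10)) - 1*(-196) = (49 + 98 - 14*I*sqrt(10) - 7*I*sqrt(10)) + 196 = (147 - 21*I*sqrt(10)) + 196 = 343 - 21*I*sqrt(10)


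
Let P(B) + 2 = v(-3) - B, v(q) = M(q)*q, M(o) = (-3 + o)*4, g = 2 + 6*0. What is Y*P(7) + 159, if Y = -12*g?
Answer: -1353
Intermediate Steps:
g = 2 (g = 2 + 0 = 2)
M(o) = -12 + 4*o
Y = -24 (Y = -12*2 = -24)
v(q) = q*(-12 + 4*q) (v(q) = (-12 + 4*q)*q = q*(-12 + 4*q))
P(B) = 70 - B (P(B) = -2 + (4*(-3)*(-3 - 3) - B) = -2 + (4*(-3)*(-6) - B) = -2 + (72 - B) = 70 - B)
Y*P(7) + 159 = -24*(70 - 1*7) + 159 = -24*(70 - 7) + 159 = -24*63 + 159 = -1512 + 159 = -1353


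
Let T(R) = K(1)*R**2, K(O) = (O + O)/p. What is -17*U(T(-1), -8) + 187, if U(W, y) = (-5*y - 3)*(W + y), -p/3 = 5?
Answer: 79543/15 ≈ 5302.9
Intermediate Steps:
p = -15 (p = -3*5 = -15)
K(O) = -2*O/15 (K(O) = (O + O)/(-15) = (2*O)*(-1/15) = -2*O/15)
T(R) = -2*R**2/15 (T(R) = (-2/15*1)*R**2 = -2*R**2/15)
U(W, y) = (-3 - 5*y)*(W + y)
-17*U(T(-1), -8) + 187 = -17*(-5*(-8)**2 - (-2)*(-1)**2/5 - 3*(-8) - 5*(-2/15*(-1)**2)*(-8)) + 187 = -17*(-5*64 - (-2)/5 + 24 - 5*(-2/15*1)*(-8)) + 187 = -17*(-320 - 3*(-2/15) + 24 - 5*(-2/15)*(-8)) + 187 = -17*(-320 + 2/5 + 24 - 16/3) + 187 = -17*(-4514/15) + 187 = 76738/15 + 187 = 79543/15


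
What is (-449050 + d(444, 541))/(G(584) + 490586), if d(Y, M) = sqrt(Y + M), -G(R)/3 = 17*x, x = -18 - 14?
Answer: -224525/246109 + sqrt(985)/492218 ≈ -0.91224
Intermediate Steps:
x = -32
G(R) = 1632 (G(R) = -51*(-32) = -3*(-544) = 1632)
d(Y, M) = sqrt(M + Y)
(-449050 + d(444, 541))/(G(584) + 490586) = (-449050 + sqrt(541 + 444))/(1632 + 490586) = (-449050 + sqrt(985))/492218 = (-449050 + sqrt(985))*(1/492218) = -224525/246109 + sqrt(985)/492218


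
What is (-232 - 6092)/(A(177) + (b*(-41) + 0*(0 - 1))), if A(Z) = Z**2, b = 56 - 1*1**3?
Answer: -3162/14537 ≈ -0.21751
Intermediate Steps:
b = 55 (b = 56 - 1*1 = 56 - 1 = 55)
(-232 - 6092)/(A(177) + (b*(-41) + 0*(0 - 1))) = (-232 - 6092)/(177**2 + (55*(-41) + 0*(0 - 1))) = -6324/(31329 + (-2255 + 0*(-1))) = -6324/(31329 + (-2255 + 0)) = -6324/(31329 - 2255) = -6324/29074 = -6324*1/29074 = -3162/14537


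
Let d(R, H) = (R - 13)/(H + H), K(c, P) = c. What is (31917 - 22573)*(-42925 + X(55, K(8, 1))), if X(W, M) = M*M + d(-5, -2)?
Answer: -400451136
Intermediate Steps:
d(R, H) = (-13 + R)/(2*H) (d(R, H) = (-13 + R)/((2*H)) = (-13 + R)*(1/(2*H)) = (-13 + R)/(2*H))
X(W, M) = 9/2 + M² (X(W, M) = M*M + (½)*(-13 - 5)/(-2) = M² + (½)*(-½)*(-18) = M² + 9/2 = 9/2 + M²)
(31917 - 22573)*(-42925 + X(55, K(8, 1))) = (31917 - 22573)*(-42925 + (9/2 + 8²)) = 9344*(-42925 + (9/2 + 64)) = 9344*(-42925 + 137/2) = 9344*(-85713/2) = -400451136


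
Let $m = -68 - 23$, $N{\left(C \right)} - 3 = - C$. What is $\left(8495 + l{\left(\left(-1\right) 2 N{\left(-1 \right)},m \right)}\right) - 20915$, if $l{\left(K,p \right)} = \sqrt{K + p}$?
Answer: $-12420 + 3 i \sqrt{11} \approx -12420.0 + 9.9499 i$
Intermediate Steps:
$N{\left(C \right)} = 3 - C$
$m = -91$ ($m = -68 - 23 = -91$)
$\left(8495 + l{\left(\left(-1\right) 2 N{\left(-1 \right)},m \right)}\right) - 20915 = \left(8495 + \sqrt{\left(-1\right) 2 \left(3 - -1\right) - 91}\right) - 20915 = \left(8495 + \sqrt{- 2 \left(3 + 1\right) - 91}\right) - 20915 = \left(8495 + \sqrt{\left(-2\right) 4 - 91}\right) - 20915 = \left(8495 + \sqrt{-8 - 91}\right) - 20915 = \left(8495 + \sqrt{-99}\right) - 20915 = \left(8495 + 3 i \sqrt{11}\right) - 20915 = -12420 + 3 i \sqrt{11}$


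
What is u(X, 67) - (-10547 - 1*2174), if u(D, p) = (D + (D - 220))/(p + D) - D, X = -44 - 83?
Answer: 128559/10 ≈ 12856.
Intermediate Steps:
X = -127
u(D, p) = -D + (-220 + 2*D)/(D + p) (u(D, p) = (D + (-220 + D))/(D + p) - D = (-220 + 2*D)/(D + p) - D = -D + (-220 + 2*D)/(D + p))
u(X, 67) - (-10547 - 1*2174) = (-220 - 1*(-127)² + 2*(-127) - 1*(-127)*67)/(-127 + 67) - (-10547 - 1*2174) = (-220 - 1*16129 - 254 + 8509)/(-60) - (-10547 - 2174) = -(-220 - 16129 - 254 + 8509)/60 - 1*(-12721) = -1/60*(-8094) + 12721 = 1349/10 + 12721 = 128559/10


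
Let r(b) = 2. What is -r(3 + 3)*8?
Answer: -16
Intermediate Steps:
-r(3 + 3)*8 = -1*2*8 = -2*8 = -16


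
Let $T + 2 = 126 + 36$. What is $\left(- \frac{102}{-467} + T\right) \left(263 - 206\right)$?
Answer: $\frac{4264854}{467} \approx 9132.5$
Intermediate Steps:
$T = 160$ ($T = -2 + \left(126 + 36\right) = -2 + 162 = 160$)
$\left(- \frac{102}{-467} + T\right) \left(263 - 206\right) = \left(- \frac{102}{-467} + 160\right) \left(263 - 206\right) = \left(\left(-102\right) \left(- \frac{1}{467}\right) + 160\right) 57 = \left(\frac{102}{467} + 160\right) 57 = \frac{74822}{467} \cdot 57 = \frac{4264854}{467}$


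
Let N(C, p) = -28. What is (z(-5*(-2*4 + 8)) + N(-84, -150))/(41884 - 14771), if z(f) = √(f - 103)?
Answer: -28/27113 + I*√103/27113 ≈ -0.0010327 + 0.00037432*I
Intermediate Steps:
z(f) = √(-103 + f)
(z(-5*(-2*4 + 8)) + N(-84, -150))/(41884 - 14771) = (√(-103 - 5*(-2*4 + 8)) - 28)/(41884 - 14771) = (√(-103 - 5*(-8 + 8)) - 28)/27113 = (√(-103 - 5*0) - 28)*(1/27113) = (√(-103 + 0) - 28)*(1/27113) = (√(-103) - 28)*(1/27113) = (I*√103 - 28)*(1/27113) = (-28 + I*√103)*(1/27113) = -28/27113 + I*√103/27113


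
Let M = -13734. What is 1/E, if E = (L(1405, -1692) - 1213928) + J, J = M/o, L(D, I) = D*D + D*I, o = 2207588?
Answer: -1103794/1785014823289 ≈ -6.1837e-7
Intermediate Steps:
L(D, I) = D² + D*I
J = -6867/1103794 (J = -13734/2207588 = -13734*1/2207588 = -6867/1103794 ≈ -0.0062213)
E = -1785014823289/1103794 (E = (1405*(1405 - 1692) - 1213928) - 6867/1103794 = (1405*(-287) - 1213928) - 6867/1103794 = (-403235 - 1213928) - 6867/1103794 = -1617163 - 6867/1103794 = -1785014823289/1103794 ≈ -1.6172e+6)
1/E = 1/(-1785014823289/1103794) = -1103794/1785014823289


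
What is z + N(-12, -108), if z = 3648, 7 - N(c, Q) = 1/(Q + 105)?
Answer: 10966/3 ≈ 3655.3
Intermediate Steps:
N(c, Q) = 7 - 1/(105 + Q) (N(c, Q) = 7 - 1/(Q + 105) = 7 - 1/(105 + Q))
z + N(-12, -108) = 3648 + (734 + 7*(-108))/(105 - 108) = 3648 + (734 - 756)/(-3) = 3648 - ⅓*(-22) = 3648 + 22/3 = 10966/3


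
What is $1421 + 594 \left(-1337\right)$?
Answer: $-792757$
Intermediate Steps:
$1421 + 594 \left(-1337\right) = 1421 - 794178 = -792757$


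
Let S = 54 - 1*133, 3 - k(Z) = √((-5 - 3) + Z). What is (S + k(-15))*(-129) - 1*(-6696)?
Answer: 16500 + 129*I*√23 ≈ 16500.0 + 618.66*I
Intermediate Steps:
k(Z) = 3 - √(-8 + Z) (k(Z) = 3 - √((-5 - 3) + Z) = 3 - √(-8 + Z))
S = -79 (S = 54 - 133 = -79)
(S + k(-15))*(-129) - 1*(-6696) = (-79 + (3 - √(-8 - 15)))*(-129) - 1*(-6696) = (-79 + (3 - √(-23)))*(-129) + 6696 = (-79 + (3 - I*√23))*(-129) + 6696 = (-76 - I*√23)*(-129) + 6696 = (9804 + 129*I*√23) + 6696 = 16500 + 129*I*√23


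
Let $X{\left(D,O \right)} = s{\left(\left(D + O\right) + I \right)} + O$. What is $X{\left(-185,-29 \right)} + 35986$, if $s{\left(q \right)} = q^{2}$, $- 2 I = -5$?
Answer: $\frac{322757}{4} \approx 80689.0$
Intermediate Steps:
$I = \frac{5}{2}$ ($I = \left(- \frac{1}{2}\right) \left(-5\right) = \frac{5}{2} \approx 2.5$)
$X{\left(D,O \right)} = O + \left(\frac{5}{2} + D + O\right)^{2}$ ($X{\left(D,O \right)} = \left(\left(D + O\right) + \frac{5}{2}\right)^{2} + O = \left(\frac{5}{2} + D + O\right)^{2} + O = O + \left(\frac{5}{2} + D + O\right)^{2}$)
$X{\left(-185,-29 \right)} + 35986 = \left(-29 + \frac{\left(5 + 2 \left(-185\right) + 2 \left(-29\right)\right)^{2}}{4}\right) + 35986 = \left(-29 + \frac{\left(5 - 370 - 58\right)^{2}}{4}\right) + 35986 = \left(-29 + \frac{\left(-423\right)^{2}}{4}\right) + 35986 = \left(-29 + \frac{1}{4} \cdot 178929\right) + 35986 = \left(-29 + \frac{178929}{4}\right) + 35986 = \frac{178813}{4} + 35986 = \frac{322757}{4}$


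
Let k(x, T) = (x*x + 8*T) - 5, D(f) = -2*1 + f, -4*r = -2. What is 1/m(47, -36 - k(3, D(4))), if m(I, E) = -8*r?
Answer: -1/4 ≈ -0.25000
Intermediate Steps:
r = 1/2 (r = -1/4*(-2) = 1/2 ≈ 0.50000)
D(f) = -2 + f
k(x, T) = -5 + x**2 + 8*T (k(x, T) = (x**2 + 8*T) - 5 = -5 + x**2 + 8*T)
m(I, E) = -4 (m(I, E) = -8*1/2 = -4)
1/m(47, -36 - k(3, D(4))) = 1/(-4) = -1/4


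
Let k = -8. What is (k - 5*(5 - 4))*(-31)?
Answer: 403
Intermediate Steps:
(k - 5*(5 - 4))*(-31) = (-8 - 5*(5 - 4))*(-31) = (-8 - 5*1)*(-31) = (-8 - 5)*(-31) = -13*(-31) = 403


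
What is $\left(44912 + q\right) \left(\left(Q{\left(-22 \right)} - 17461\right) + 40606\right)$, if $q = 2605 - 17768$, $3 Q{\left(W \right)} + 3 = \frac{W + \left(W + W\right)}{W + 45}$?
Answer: $\frac{15835095210}{23} \approx 6.8848 \cdot 10^{8}$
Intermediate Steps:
$Q{\left(W \right)} = -1 + \frac{W}{45 + W}$ ($Q{\left(W \right)} = -1 + \frac{\left(W + \left(W + W\right)\right) \frac{1}{W + 45}}{3} = -1 + \frac{\left(W + 2 W\right) \frac{1}{45 + W}}{3} = -1 + \frac{3 W \frac{1}{45 + W}}{3} = -1 + \frac{W}{45 + W}$)
$q = -15163$
$\left(44912 + q\right) \left(\left(Q{\left(-22 \right)} - 17461\right) + 40606\right) = \left(44912 - 15163\right) \left(\left(- \frac{45}{45 - 22} - 17461\right) + 40606\right) = 29749 \left(\left(- \frac{45}{23} - 17461\right) + 40606\right) = 29749 \left(- \frac{401648}{23} + 40606\right) = 29749 \cdot \frac{532290}{23} = \frac{15835095210}{23}$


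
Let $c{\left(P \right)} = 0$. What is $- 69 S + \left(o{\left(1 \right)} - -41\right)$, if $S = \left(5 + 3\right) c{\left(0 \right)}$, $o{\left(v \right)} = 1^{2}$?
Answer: $42$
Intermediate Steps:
$o{\left(v \right)} = 1$
$S = 0$ ($S = \left(5 + 3\right) 0 = 8 \cdot 0 = 0$)
$- 69 S + \left(o{\left(1 \right)} - -41\right) = \left(-69\right) 0 + \left(1 - -41\right) = 0 + \left(1 + 41\right) = 0 + 42 = 42$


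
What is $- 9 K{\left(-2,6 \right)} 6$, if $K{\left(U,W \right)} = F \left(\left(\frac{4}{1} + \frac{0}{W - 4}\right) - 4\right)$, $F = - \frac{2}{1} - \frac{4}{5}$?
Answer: $0$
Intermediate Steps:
$F = - \frac{14}{5}$ ($F = \left(-2\right) 1 - \frac{4}{5} = -2 - \frac{4}{5} = - \frac{14}{5} \approx -2.8$)
$K{\left(U,W \right)} = 0$ ($K{\left(U,W \right)} = - \frac{14 \left(\left(\frac{4}{1} + \frac{0}{W - 4}\right) - 4\right)}{5} = - \frac{14 \left(\left(4 \cdot 1 + \frac{0}{W - 4}\right) - 4\right)}{5} = - \frac{14 \left(\left(4 + \frac{0}{-4 + W}\right) - 4\right)}{5} = - \frac{14 \left(\left(4 + 0\right) - 4\right)}{5} = - \frac{14 \left(4 - 4\right)}{5} = \left(- \frac{14}{5}\right) 0 = 0$)
$- 9 K{\left(-2,6 \right)} 6 = \left(-9\right) 0 \cdot 6 = 0 \cdot 6 = 0$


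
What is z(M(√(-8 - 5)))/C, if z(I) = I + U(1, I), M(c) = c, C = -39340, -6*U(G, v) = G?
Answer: 1/236040 - I*√13/39340 ≈ 4.2366e-6 - 9.1651e-5*I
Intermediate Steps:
U(G, v) = -G/6
z(I) = -⅙ + I (z(I) = I - ⅙*1 = I - ⅙ = -⅙ + I)
z(M(√(-8 - 5)))/C = (-⅙ + √(-8 - 5))/(-39340) = (-⅙ + √(-13))*(-1/39340) = (-⅙ + I*√13)*(-1/39340) = 1/236040 - I*√13/39340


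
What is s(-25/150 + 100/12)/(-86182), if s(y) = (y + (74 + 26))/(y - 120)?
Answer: 59/5257102 ≈ 1.1223e-5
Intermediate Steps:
s(y) = (100 + y)/(-120 + y) (s(y) = (y + 100)/(-120 + y) = (100 + y)/(-120 + y))
s(-25/150 + 100/12)/(-86182) = ((100 + (-25/150 + 100/12))/(-120 + (-25/150 + 100/12)))/(-86182) = ((100 + (-25*1/150 + 100*(1/12)))/(-120 + (-25*1/150 + 100*(1/12))))*(-1/86182) = ((100 + (-⅙ + 25/3))/(-120 + (-⅙ + 25/3)))*(-1/86182) = ((100 + 49/6)/(-120 + 49/6))*(-1/86182) = ((649/6)/(-671/6))*(-1/86182) = -6/671*649/6*(-1/86182) = -59/61*(-1/86182) = 59/5257102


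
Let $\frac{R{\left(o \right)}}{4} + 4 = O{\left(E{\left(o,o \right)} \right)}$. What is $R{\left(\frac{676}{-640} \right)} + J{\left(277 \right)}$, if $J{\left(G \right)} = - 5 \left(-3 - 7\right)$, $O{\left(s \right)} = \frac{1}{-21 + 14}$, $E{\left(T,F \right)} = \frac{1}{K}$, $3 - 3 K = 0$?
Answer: $\frac{234}{7} \approx 33.429$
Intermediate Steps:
$K = 1$ ($K = 1 - 0 = 1 + 0 = 1$)
$E{\left(T,F \right)} = 1$ ($E{\left(T,F \right)} = 1^{-1} = 1$)
$O{\left(s \right)} = - \frac{1}{7}$ ($O{\left(s \right)} = \frac{1}{-7} = - \frac{1}{7}$)
$R{\left(o \right)} = - \frac{116}{7}$ ($R{\left(o \right)} = -16 + 4 \left(- \frac{1}{7}\right) = -16 - \frac{4}{7} = - \frac{116}{7}$)
$J{\left(G \right)} = 50$ ($J{\left(G \right)} = \left(-5\right) \left(-10\right) = 50$)
$R{\left(\frac{676}{-640} \right)} + J{\left(277 \right)} = - \frac{116}{7} + 50 = \frac{234}{7}$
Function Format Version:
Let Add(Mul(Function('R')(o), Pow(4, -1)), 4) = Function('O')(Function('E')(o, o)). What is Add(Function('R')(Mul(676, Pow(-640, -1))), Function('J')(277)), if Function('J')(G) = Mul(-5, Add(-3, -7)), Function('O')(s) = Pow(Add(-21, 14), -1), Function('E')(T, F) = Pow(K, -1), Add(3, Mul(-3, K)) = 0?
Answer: Rational(234, 7) ≈ 33.429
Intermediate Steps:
K = 1 (K = Add(1, Mul(Rational(-1, 3), 0)) = Add(1, 0) = 1)
Function('E')(T, F) = 1 (Function('E')(T, F) = Pow(1, -1) = 1)
Function('O')(s) = Rational(-1, 7) (Function('O')(s) = Pow(-7, -1) = Rational(-1, 7))
Function('R')(o) = Rational(-116, 7) (Function('R')(o) = Add(-16, Mul(4, Rational(-1, 7))) = Add(-16, Rational(-4, 7)) = Rational(-116, 7))
Function('J')(G) = 50 (Function('J')(G) = Mul(-5, -10) = 50)
Add(Function('R')(Mul(676, Pow(-640, -1))), Function('J')(277)) = Add(Rational(-116, 7), 50) = Rational(234, 7)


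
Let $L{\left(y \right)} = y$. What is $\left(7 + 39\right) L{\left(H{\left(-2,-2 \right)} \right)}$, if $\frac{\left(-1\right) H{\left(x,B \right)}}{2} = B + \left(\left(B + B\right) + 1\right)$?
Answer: $460$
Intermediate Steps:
$H{\left(x,B \right)} = -2 - 6 B$ ($H{\left(x,B \right)} = - 2 \left(B + \left(\left(B + B\right) + 1\right)\right) = - 2 \left(B + \left(2 B + 1\right)\right) = - 2 \left(B + \left(1 + 2 B\right)\right) = - 2 \left(1 + 3 B\right) = -2 - 6 B$)
$\left(7 + 39\right) L{\left(H{\left(-2,-2 \right)} \right)} = \left(7 + 39\right) \left(-2 - -12\right) = 46 \left(-2 + 12\right) = 46 \cdot 10 = 460$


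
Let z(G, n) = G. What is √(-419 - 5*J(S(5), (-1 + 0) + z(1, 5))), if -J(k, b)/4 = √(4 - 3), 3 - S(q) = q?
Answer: I*√399 ≈ 19.975*I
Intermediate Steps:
S(q) = 3 - q
J(k, b) = -4 (J(k, b) = -4*√(4 - 3) = -4*√1 = -4*1 = -4)
√(-419 - 5*J(S(5), (-1 + 0) + z(1, 5))) = √(-419 - 5*(-4)) = √(-419 + 20) = √(-399) = I*√399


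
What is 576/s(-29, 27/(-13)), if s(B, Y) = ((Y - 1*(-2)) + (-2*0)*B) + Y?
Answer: -1872/7 ≈ -267.43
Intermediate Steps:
s(B, Y) = 2 + 2*Y (s(B, Y) = ((Y + 2) + 0*B) + Y = ((2 + Y) + 0) + Y = (2 + Y) + Y = 2 + 2*Y)
576/s(-29, 27/(-13)) = 576/(2 + 2*(27/(-13))) = 576/(2 + 2*(27*(-1/13))) = 576/(2 + 2*(-27/13)) = 576/(2 - 54/13) = 576/(-28/13) = 576*(-13/28) = -1872/7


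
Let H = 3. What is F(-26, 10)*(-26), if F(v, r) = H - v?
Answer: -754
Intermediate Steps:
F(v, r) = 3 - v
F(-26, 10)*(-26) = (3 - 1*(-26))*(-26) = (3 + 26)*(-26) = 29*(-26) = -754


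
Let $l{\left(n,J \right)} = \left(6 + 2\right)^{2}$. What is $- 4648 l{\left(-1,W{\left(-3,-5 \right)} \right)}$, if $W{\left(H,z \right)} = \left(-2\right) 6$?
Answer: $-297472$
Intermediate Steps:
$W{\left(H,z \right)} = -12$
$l{\left(n,J \right)} = 64$ ($l{\left(n,J \right)} = 8^{2} = 64$)
$- 4648 l{\left(-1,W{\left(-3,-5 \right)} \right)} = \left(-4648\right) 64 = -297472$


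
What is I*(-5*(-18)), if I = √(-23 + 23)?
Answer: 0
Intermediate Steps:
I = 0 (I = √0 = 0)
I*(-5*(-18)) = 0*(-5*(-18)) = 0*90 = 0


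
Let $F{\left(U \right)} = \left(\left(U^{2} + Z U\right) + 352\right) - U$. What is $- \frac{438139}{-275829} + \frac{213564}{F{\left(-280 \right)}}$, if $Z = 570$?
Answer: $- \frac{655754489}{617305302} \approx -1.0623$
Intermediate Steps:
$F{\left(U \right)} = 352 + U^{2} + 569 U$ ($F{\left(U \right)} = \left(\left(U^{2} + 570 U\right) + 352\right) - U = \left(352 + U^{2} + 570 U\right) - U = 352 + U^{2} + 569 U$)
$- \frac{438139}{-275829} + \frac{213564}{F{\left(-280 \right)}} = - \frac{438139}{-275829} + \frac{213564}{352 + \left(-280\right)^{2} + 569 \left(-280\right)} = \left(-438139\right) \left(- \frac{1}{275829}\right) + \frac{213564}{352 + 78400 - 159320} = \frac{438139}{275829} + \frac{213564}{-80568} = \frac{438139}{275829} + 213564 \left(- \frac{1}{80568}\right) = \frac{438139}{275829} - \frac{17797}{6714} = - \frac{655754489}{617305302}$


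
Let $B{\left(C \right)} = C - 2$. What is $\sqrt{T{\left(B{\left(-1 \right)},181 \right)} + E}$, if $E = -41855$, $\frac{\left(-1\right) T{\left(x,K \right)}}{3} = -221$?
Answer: $2 i \sqrt{10298} \approx 202.96 i$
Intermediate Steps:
$B{\left(C \right)} = -2 + C$
$T{\left(x,K \right)} = 663$ ($T{\left(x,K \right)} = \left(-3\right) \left(-221\right) = 663$)
$\sqrt{T{\left(B{\left(-1 \right)},181 \right)} + E} = \sqrt{663 - 41855} = \sqrt{-41192} = 2 i \sqrt{10298}$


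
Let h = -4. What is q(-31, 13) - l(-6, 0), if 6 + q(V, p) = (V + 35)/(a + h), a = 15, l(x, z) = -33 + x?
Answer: 367/11 ≈ 33.364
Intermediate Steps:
q(V, p) = -31/11 + V/11 (q(V, p) = -6 + (V + 35)/(15 - 4) = -6 + (35 + V)/11 = -6 + (35 + V)*(1/11) = -6 + (35/11 + V/11) = -31/11 + V/11)
q(-31, 13) - l(-6, 0) = (-31/11 + (1/11)*(-31)) - (-33 - 6) = (-31/11 - 31/11) - 1*(-39) = -62/11 + 39 = 367/11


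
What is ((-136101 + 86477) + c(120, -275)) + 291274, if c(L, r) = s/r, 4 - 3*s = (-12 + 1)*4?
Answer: 66453734/275 ≈ 2.4165e+5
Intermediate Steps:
s = 16 (s = 4/3 - (-12 + 1)*4/3 = 4/3 - (-11)*4/3 = 4/3 - ⅓*(-44) = 4/3 + 44/3 = 16)
c(L, r) = 16/r
((-136101 + 86477) + c(120, -275)) + 291274 = ((-136101 + 86477) + 16/(-275)) + 291274 = (-49624 + 16*(-1/275)) + 291274 = (-49624 - 16/275) + 291274 = -13646616/275 + 291274 = 66453734/275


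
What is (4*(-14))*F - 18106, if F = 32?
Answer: -19898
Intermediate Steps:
(4*(-14))*F - 18106 = (4*(-14))*32 - 18106 = -56*32 - 18106 = -1792 - 18106 = -19898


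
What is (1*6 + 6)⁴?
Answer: 20736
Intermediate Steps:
(1*6 + 6)⁴ = (6 + 6)⁴ = 12⁴ = 20736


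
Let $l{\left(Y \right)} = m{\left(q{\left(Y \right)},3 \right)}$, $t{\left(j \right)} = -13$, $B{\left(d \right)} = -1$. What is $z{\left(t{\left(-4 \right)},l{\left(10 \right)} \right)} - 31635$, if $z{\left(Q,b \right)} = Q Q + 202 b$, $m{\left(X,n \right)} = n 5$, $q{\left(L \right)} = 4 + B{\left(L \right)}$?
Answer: $-28436$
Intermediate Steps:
$q{\left(L \right)} = 3$ ($q{\left(L \right)} = 4 - 1 = 3$)
$m{\left(X,n \right)} = 5 n$
$l{\left(Y \right)} = 15$ ($l{\left(Y \right)} = 5 \cdot 3 = 15$)
$z{\left(Q,b \right)} = Q^{2} + 202 b$
$z{\left(t{\left(-4 \right)},l{\left(10 \right)} \right)} - 31635 = \left(\left(-13\right)^{2} + 202 \cdot 15\right) - 31635 = \left(169 + 3030\right) - 31635 = 3199 - 31635 = -28436$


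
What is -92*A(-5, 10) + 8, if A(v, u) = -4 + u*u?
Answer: -8824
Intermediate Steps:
A(v, u) = -4 + u²
-92*A(-5, 10) + 8 = -92*(-4 + 10²) + 8 = -92*(-4 + 100) + 8 = -92*96 + 8 = -8832 + 8 = -8824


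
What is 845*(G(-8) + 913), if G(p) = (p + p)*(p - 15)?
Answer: 1082445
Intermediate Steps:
G(p) = 2*p*(-15 + p) (G(p) = (2*p)*(-15 + p) = 2*p*(-15 + p))
845*(G(-8) + 913) = 845*(2*(-8)*(-15 - 8) + 913) = 845*(2*(-8)*(-23) + 913) = 845*(368 + 913) = 845*1281 = 1082445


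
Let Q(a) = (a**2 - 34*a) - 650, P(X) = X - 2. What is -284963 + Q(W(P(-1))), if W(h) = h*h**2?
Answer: -283966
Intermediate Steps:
P(X) = -2 + X
W(h) = h**3
Q(a) = -650 + a**2 - 34*a
-284963 + Q(W(P(-1))) = -284963 + (-650 + ((-2 - 1)**3)**2 - 34*(-2 - 1)**3) = -284963 + (-650 + ((-3)**3)**2 - 34*(-3)**3) = -284963 + (-650 + (-27)**2 - 34*(-27)) = -284963 + (-650 + 729 + 918) = -284963 + 997 = -283966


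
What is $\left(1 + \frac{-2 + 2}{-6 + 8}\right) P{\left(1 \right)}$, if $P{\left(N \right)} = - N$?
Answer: $-1$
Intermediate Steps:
$\left(1 + \frac{-2 + 2}{-6 + 8}\right) P{\left(1 \right)} = \left(1 + \frac{-2 + 2}{-6 + 8}\right) \left(\left(-1\right) 1\right) = \left(1 + \frac{0}{2}\right) \left(-1\right) = \left(1 + 0 \cdot \frac{1}{2}\right) \left(-1\right) = \left(1 + 0\right) \left(-1\right) = 1 \left(-1\right) = -1$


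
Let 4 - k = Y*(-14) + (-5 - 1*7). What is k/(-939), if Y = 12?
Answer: -184/939 ≈ -0.19595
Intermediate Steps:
k = 184 (k = 4 - (12*(-14) + (-5 - 1*7)) = 4 - (-168 + (-5 - 7)) = 4 - (-168 - 12) = 4 - 1*(-180) = 4 + 180 = 184)
k/(-939) = 184/(-939) = 184*(-1/939) = -184/939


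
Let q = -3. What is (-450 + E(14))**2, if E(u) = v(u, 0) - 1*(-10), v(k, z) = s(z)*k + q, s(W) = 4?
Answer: 149769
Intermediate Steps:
v(k, z) = -3 + 4*k (v(k, z) = 4*k - 3 = -3 + 4*k)
E(u) = 7 + 4*u (E(u) = (-3 + 4*u) - 1*(-10) = (-3 + 4*u) + 10 = 7 + 4*u)
(-450 + E(14))**2 = (-450 + (7 + 4*14))**2 = (-450 + (7 + 56))**2 = (-450 + 63)**2 = (-387)**2 = 149769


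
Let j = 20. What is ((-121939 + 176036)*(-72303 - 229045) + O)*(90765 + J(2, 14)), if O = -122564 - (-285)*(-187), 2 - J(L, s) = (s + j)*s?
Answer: -1471941815146965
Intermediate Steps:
J(L, s) = 2 - s*(20 + s) (J(L, s) = 2 - (s + 20)*s = 2 - (20 + s)*s = 2 - s*(20 + s))
O = -175859 (O = -122564 - 1*53295 = -122564 - 53295 = -175859)
((-121939 + 176036)*(-72303 - 229045) + O)*(90765 + J(2, 14)) = ((-121939 + 176036)*(-72303 - 229045) - 175859)*(90765 + (2 - 1*14**2 - 20*14)) = (54097*(-301348) - 175859)*(90765 + (2 - 1*196 - 280)) = (-16302022756 - 175859)*(90765 + (2 - 196 - 280)) = -16302198615*(90765 - 474) = -16302198615*90291 = -1471941815146965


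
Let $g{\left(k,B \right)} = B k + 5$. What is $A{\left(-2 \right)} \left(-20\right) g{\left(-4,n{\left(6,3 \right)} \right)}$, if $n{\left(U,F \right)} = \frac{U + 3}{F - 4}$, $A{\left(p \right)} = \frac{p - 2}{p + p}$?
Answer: $-820$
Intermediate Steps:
$A{\left(p \right)} = \frac{-2 + p}{2 p}$
$n{\left(U,F \right)} = \frac{3 + U}{-4 + F}$
$g{\left(k,B \right)} = 5 + B k$
$A{\left(-2 \right)} \left(-20\right) g{\left(-4,n{\left(6,3 \right)} \right)} = \frac{-2 - 2}{2 \left(-2\right)} \left(-20\right) \left(5 + \frac{3 + 6}{-4 + 3} \left(-4\right)\right) = \frac{1}{2} \left(- \frac{1}{2}\right) \left(-4\right) \left(-20\right) \left(5 + \frac{1}{-1} \cdot 9 \left(-4\right)\right) = 1 \left(-20\right) \left(5 + \left(-1\right) 9 \left(-4\right)\right) = - 20 \left(5 - -36\right) = - 20 \left(5 + 36\right) = \left(-20\right) 41 = -820$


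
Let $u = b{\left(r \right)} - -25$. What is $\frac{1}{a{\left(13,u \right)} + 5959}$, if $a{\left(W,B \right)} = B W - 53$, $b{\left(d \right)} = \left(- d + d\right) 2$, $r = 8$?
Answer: $\frac{1}{6231} \approx 0.00016049$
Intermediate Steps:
$b{\left(d \right)} = 0$ ($b{\left(d \right)} = 0 \cdot 2 = 0$)
$u = 25$ ($u = 0 - -25 = 0 + 25 = 25$)
$a{\left(W,B \right)} = -53 + B W$
$\frac{1}{a{\left(13,u \right)} + 5959} = \frac{1}{\left(-53 + 25 \cdot 13\right) + 5959} = \frac{1}{\left(-53 + 325\right) + 5959} = \frac{1}{272 + 5959} = \frac{1}{6231}$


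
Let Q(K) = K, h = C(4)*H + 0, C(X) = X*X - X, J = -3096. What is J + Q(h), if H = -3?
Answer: -3132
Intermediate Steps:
C(X) = X**2 - X
h = -36 (h = (4*(-1 + 4))*(-3) + 0 = (4*3)*(-3) + 0 = 12*(-3) + 0 = -36 + 0 = -36)
J + Q(h) = -3096 - 36 = -3132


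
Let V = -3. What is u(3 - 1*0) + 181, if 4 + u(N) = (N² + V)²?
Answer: 213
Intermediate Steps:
u(N) = -4 + (-3 + N²)² (u(N) = -4 + (N² - 3)² = -4 + (-3 + N²)²)
u(3 - 1*0) + 181 = (-4 + (-3 + (3 - 1*0)²)²) + 181 = (-4 + (-3 + (3 + 0)²)²) + 181 = (-4 + (-3 + 3²)²) + 181 = (-4 + (-3 + 9)²) + 181 = (-4 + 6²) + 181 = (-4 + 36) + 181 = 32 + 181 = 213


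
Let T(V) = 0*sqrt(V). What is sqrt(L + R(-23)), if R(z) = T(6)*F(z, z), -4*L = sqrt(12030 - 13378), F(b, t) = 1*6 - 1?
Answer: 337**(1/4)*(1 - I)/2 ≈ 2.1423 - 2.1423*I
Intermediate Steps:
F(b, t) = 5 (F(b, t) = 6 - 1 = 5)
L = -I*sqrt(337)/2 (L = -sqrt(12030 - 13378)/4 = -I*sqrt(337)/2 ≈ -9.1788*I)
T(V) = 0
R(z) = 0 (R(z) = 0*5 = 0)
sqrt(L + R(-23)) = sqrt(-I*sqrt(337)/2 + 0) = sqrt(-I*sqrt(337)/2) = sqrt(2)*337**(1/4)*sqrt(-I)/2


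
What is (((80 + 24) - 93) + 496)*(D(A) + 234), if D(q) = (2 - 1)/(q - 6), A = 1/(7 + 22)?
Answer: 20509671/173 ≈ 1.1855e+5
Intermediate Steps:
A = 1/29 ≈ 0.034483
D(q) = 1/(-6 + q)
(((80 + 24) - 93) + 496)*(D(A) + 234) = (((80 + 24) - 93) + 496)*(1/(-6 + 1/29) + 234) = ((104 - 93) + 496)*(1/(-173/29) + 234) = (11 + 496)*(-29/173 + 234) = 507*(40453/173) = 20509671/173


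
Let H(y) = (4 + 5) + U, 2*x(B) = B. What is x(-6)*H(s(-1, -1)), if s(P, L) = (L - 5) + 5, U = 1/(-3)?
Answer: -26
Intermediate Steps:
U = -⅓ ≈ -0.33333
s(P, L) = L (s(P, L) = (-5 + L) + 5 = L)
x(B) = B/2
H(y) = 26/3 (H(y) = (4 + 5) - ⅓ = 9 - ⅓ = 26/3)
x(-6)*H(s(-1, -1)) = ((½)*(-6))*(26/3) = -3*26/3 = -26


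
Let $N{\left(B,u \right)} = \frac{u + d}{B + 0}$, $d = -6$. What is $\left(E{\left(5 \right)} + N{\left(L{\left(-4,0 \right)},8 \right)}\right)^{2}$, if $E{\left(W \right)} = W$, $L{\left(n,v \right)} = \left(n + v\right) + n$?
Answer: $\frac{361}{16} \approx 22.563$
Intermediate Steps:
$L{\left(n,v \right)} = v + 2 n$
$N{\left(B,u \right)} = \frac{-6 + u}{B}$ ($N{\left(B,u \right)} = \frac{u - 6}{B + 0} = \frac{-6 + u}{B}$)
$\left(E{\left(5 \right)} + N{\left(L{\left(-4,0 \right)},8 \right)}\right)^{2} = \left(5 + \frac{-6 + 8}{0 + 2 \left(-4\right)}\right)^{2} = \left(5 + \frac{1}{0 - 8} \cdot 2\right)^{2} = \left(5 + \frac{1}{-8} \cdot 2\right)^{2} = \left(5 - \frac{1}{4}\right)^{2} = \left(\frac{19}{4}\right)^{2} = \frac{361}{16}$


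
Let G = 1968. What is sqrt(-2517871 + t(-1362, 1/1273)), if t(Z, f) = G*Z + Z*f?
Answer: I*sqrt(8423976567649)/1273 ≈ 2280.0*I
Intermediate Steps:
t(Z, f) = 1968*Z + Z*f
sqrt(-2517871 + t(-1362, 1/1273)) = sqrt(-2517871 - 1362*(1968 + 1/1273)) = sqrt(-2517871 - 1362*2505265/1273) = sqrt(-2517871 - 3412170930/1273) = sqrt(-6617420713/1273) = I*sqrt(8423976567649)/1273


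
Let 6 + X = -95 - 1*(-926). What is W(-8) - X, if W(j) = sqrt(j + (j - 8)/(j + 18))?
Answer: -825 + 4*I*sqrt(15)/5 ≈ -825.0 + 3.0984*I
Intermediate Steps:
X = 825 (X = -6 + (-95 - 1*(-926)) = -6 + (-95 + 926) = -6 + 831 = 825)
W(j) = sqrt(j + (-8 + j)/(18 + j))
W(-8) - X = sqrt((-8 - 8 - 8*(18 - 8))/(18 - 8)) - 1*825 = sqrt((-8 - 8 - 8*10)/10) - 825 = sqrt((-8 - 8 - 80)/10) - 825 = sqrt((1/10)*(-96)) - 825 = sqrt(-48/5) - 825 = 4*I*sqrt(15)/5 - 825 = -825 + 4*I*sqrt(15)/5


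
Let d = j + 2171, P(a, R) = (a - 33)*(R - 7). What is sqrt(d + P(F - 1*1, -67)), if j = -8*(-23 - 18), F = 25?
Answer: sqrt(3165) ≈ 56.258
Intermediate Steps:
j = 328 (j = -8*(-41) = 328)
P(a, R) = (-33 + a)*(-7 + R)
d = 2499 (d = 328 + 2171 = 2499)
sqrt(d + P(F - 1*1, -67)) = sqrt(2499 + (231 - 33*(-67) - 7*(25 - 1*1) - 67*(25 - 1*1))) = sqrt(2499 + (231 + 2211 - 7*(25 - 1) - 67*(25 - 1))) = sqrt(2499 + (231 + 2211 - 7*24 - 67*24)) = sqrt(2499 + (231 + 2211 - 168 - 1608)) = sqrt(2499 + 666) = sqrt(3165)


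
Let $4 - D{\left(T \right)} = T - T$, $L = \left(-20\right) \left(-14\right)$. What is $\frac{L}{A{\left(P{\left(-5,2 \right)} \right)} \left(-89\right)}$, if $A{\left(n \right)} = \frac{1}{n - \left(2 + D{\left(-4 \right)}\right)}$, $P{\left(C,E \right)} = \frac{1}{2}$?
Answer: $\frac{1540}{89} \approx 17.303$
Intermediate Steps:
$L = 280$
$P{\left(C,E \right)} = \frac{1}{2}$
$D{\left(T \right)} = 4$ ($D{\left(T \right)} = 4 - \left(T - T\right) = 4 - 0 = 4 + 0 = 4$)
$A{\left(n \right)} = \frac{1}{-6 + n}$ ($A{\left(n \right)} = \frac{1}{n - 6} = \frac{1}{-6 + n}$)
$\frac{L}{A{\left(P{\left(-5,2 \right)} \right)} \left(-89\right)} = \frac{280}{\frac{1}{-6 + \frac{1}{2}} \left(-89\right)} = \frac{280}{\frac{1}{- \frac{11}{2}} \left(-89\right)} = \frac{280}{\left(- \frac{2}{11}\right) \left(-89\right)} = \frac{280}{\frac{178}{11}} = 280 \cdot \frac{11}{178} = \frac{1540}{89}$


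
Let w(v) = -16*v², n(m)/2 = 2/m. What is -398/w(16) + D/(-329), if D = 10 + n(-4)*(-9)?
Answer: 26559/673792 ≈ 0.039417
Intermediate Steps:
n(m) = 4/m (n(m) = 2*(2/m) = 4/m)
D = 19 (D = 10 + (4/(-4))*(-9) = 10 + (4*(-¼))*(-9) = 10 - 1*(-9) = 10 + 9 = 19)
-398/w(16) + D/(-329) = -398/((-16*16²)) + 19/(-329) = -398/((-16*256)) + 19*(-1/329) = -398/(-4096) - 19/329 = -398*(-1/4096) - 19/329 = 199/2048 - 19/329 = 26559/673792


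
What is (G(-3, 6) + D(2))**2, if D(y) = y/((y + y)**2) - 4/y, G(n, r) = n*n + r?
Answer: 11025/64 ≈ 172.27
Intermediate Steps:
G(n, r) = r + n**2 (G(n, r) = n**2 + r = r + n**2)
D(y) = -15/(4*y) (D(y) = y/((2*y)**2) - 4/y = y/((4*y**2)) - 4/y = y*(1/(4*y**2)) - 4/y = 1/(4*y) - 4/y = -15/(4*y))
(G(-3, 6) + D(2))**2 = ((6 + (-3)**2) - 15/4/2)**2 = ((6 + 9) - 15/4*1/2)**2 = (15 - 15/8)**2 = (105/8)**2 = 11025/64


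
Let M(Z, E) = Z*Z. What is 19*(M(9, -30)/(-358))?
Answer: -1539/358 ≈ -4.2989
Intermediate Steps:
M(Z, E) = Z²
19*(M(9, -30)/(-358)) = 19*(9²/(-358)) = 19*(81*(-1/358)) = 19*(-81/358) = -1539/358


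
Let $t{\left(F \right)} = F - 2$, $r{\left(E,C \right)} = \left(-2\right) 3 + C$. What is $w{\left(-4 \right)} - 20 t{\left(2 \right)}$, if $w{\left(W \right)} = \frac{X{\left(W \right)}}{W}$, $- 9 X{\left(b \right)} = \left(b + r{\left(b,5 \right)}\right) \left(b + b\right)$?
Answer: $\frac{10}{9} \approx 1.1111$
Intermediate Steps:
$r{\left(E,C \right)} = -6 + C$
$X{\left(b \right)} = - \frac{2 b \left(-1 + b\right)}{9}$ ($X{\left(b \right)} = - \frac{\left(b + \left(-6 + 5\right)\right) \left(b + b\right)}{9} = - \frac{\left(b - 1\right) 2 b}{9} = - \frac{\left(-1 + b\right) 2 b}{9} = - \frac{2 b \left(-1 + b\right)}{9}$)
$t{\left(F \right)} = -2 + F$ ($t{\left(F \right)} = F - 2 = -2 + F$)
$w{\left(W \right)} = \frac{2}{9} - \frac{2 W}{9}$ ($w{\left(W \right)} = \frac{\frac{2}{9} W \left(1 - W\right)}{W} = \frac{2}{9} - \frac{2 W}{9}$)
$w{\left(-4 \right)} - 20 t{\left(2 \right)} = \left(\frac{2}{9} - - \frac{8}{9}\right) - 20 \left(-2 + 2\right) = \left(\frac{2}{9} + \frac{8}{9}\right) - 0 = \frac{10}{9} + 0 = \frac{10}{9}$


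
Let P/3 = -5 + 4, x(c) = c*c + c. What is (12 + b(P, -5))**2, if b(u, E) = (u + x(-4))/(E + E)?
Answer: 12321/100 ≈ 123.21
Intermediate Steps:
x(c) = c + c**2 (x(c) = c**2 + c = c + c**2)
P = -3 (P = 3*(-5 + 4) = 3*(-1) = -3)
b(u, E) = (12 + u)/(2*E) (b(u, E) = (u - 4*(1 - 4))/(E + E) = (u - 4*(-3))/((2*E)) = (u + 12)*(1/(2*E)) = (12 + u)*(1/(2*E)) = (12 + u)/(2*E))
(12 + b(P, -5))**2 = (12 + (1/2)*(12 - 3)/(-5))**2 = (12 + (1/2)*(-1/5)*9)**2 = (12 - 9/10)**2 = (111/10)**2 = 12321/100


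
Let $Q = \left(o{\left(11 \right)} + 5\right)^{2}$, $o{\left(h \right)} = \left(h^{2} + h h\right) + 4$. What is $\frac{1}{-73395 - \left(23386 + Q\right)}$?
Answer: $- \frac{1}{159782} \approx -6.2585 \cdot 10^{-6}$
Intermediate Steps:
$o{\left(h \right)} = 4 + 2 h^{2}$ ($o{\left(h \right)} = \left(h^{2} + h^{2}\right) + 4 = 2 h^{2} + 4 = 4 + 2 h^{2}$)
$Q = 63001$ ($Q = \left(\left(4 + 2 \cdot 11^{2}\right) + 5\right)^{2} = \left(\left(4 + 2 \cdot 121\right) + 5\right)^{2} = \left(\left(4 + 242\right) + 5\right)^{2} = \left(246 + 5\right)^{2} = 251^{2} = 63001$)
$\frac{1}{-73395 - \left(23386 + Q\right)} = \frac{1}{-73395 - 86387} = \frac{1}{-159782} = - \frac{1}{159782}$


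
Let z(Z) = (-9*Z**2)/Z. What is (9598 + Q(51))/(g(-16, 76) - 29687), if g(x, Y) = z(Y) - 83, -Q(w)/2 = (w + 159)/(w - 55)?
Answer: -9703/30454 ≈ -0.31861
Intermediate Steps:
z(Z) = -9*Z
Q(w) = -2*(159 + w)/(-55 + w) (Q(w) = -2*(w + 159)/(w - 55) = -2*(159 + w)/(-55 + w))
g(x, Y) = -83 - 9*Y (g(x, Y) = -9*Y - 83 = -83 - 9*Y)
(9598 + Q(51))/(g(-16, 76) - 29687) = (9598 + 2*(-159 - 1*51)/(-55 + 51))/((-83 - 9*76) - 29687) = (9598 + 2*(-159 - 51)/(-4))/((-83 - 684) - 29687) = (9598 + 2*(-1/4)*(-210))/(-767 - 29687) = (9598 + 105)/(-30454) = 9703*(-1/30454) = -9703/30454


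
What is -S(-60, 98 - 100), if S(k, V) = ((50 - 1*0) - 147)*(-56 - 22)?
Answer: -7566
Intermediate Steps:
S(k, V) = 7566 (S(k, V) = ((50 + 0) - 147)*(-78) = (50 - 147)*(-78) = -97*(-78) = 7566)
-S(-60, 98 - 100) = -1*7566 = -7566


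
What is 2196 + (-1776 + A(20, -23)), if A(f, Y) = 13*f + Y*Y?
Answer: 1209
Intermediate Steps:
A(f, Y) = Y² + 13*f (A(f, Y) = 13*f + Y² = Y² + 13*f)
2196 + (-1776 + A(20, -23)) = 2196 + (-1776 + ((-23)² + 13*20)) = 2196 + (-1776 + (529 + 260)) = 2196 + (-1776 + 789) = 2196 - 987 = 1209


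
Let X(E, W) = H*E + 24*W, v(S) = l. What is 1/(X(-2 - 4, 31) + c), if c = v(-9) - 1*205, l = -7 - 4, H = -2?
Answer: 1/540 ≈ 0.0018519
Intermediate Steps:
l = -11
v(S) = -11
c = -216 (c = -11 - 1*205 = -11 - 205 = -216)
X(E, W) = -2*E + 24*W
1/(X(-2 - 4, 31) + c) = 1/((-2*(-2 - 4) + 24*31) - 216) = 1/((-2*(-6) + 744) - 216) = 1/((12 + 744) - 216) = 1/(756 - 216) = 1/540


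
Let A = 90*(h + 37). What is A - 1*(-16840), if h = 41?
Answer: 23860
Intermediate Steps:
A = 7020 (A = 90*(41 + 37) = 90*78 = 7020)
A - 1*(-16840) = 7020 - 1*(-16840) = 7020 + 16840 = 23860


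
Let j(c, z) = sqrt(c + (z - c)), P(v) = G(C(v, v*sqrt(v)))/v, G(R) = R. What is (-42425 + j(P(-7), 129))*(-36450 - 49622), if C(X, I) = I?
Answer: 3651604600 - 86072*sqrt(129) ≈ 3.6506e+9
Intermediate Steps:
P(v) = sqrt(v) (P(v) = (v*sqrt(v))/v = v**(3/2)/v = sqrt(v))
j(c, z) = sqrt(z)
(-42425 + j(P(-7), 129))*(-36450 - 49622) = (-42425 + sqrt(129))*(-36450 - 49622) = (-42425 + sqrt(129))*(-86072) = 3651604600 - 86072*sqrt(129)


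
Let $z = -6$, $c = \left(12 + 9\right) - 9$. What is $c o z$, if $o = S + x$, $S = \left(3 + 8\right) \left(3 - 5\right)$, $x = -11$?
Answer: $2376$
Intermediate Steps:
$S = -22$ ($S = 11 \left(-2\right) = -22$)
$c = 12$ ($c = 21 - 9 = 12$)
$o = -33$ ($o = -22 - 11 = -33$)
$c o z = 12 \left(-33\right) \left(-6\right) = \left(-396\right) \left(-6\right) = 2376$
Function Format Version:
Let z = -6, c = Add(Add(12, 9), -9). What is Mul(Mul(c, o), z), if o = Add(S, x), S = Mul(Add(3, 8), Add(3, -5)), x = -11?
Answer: 2376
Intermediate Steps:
S = -22 (S = Mul(11, -2) = -22)
c = 12 (c = Add(21, -9) = 12)
o = -33 (o = Add(-22, -11) = -33)
Mul(Mul(c, o), z) = Mul(Mul(12, -33), -6) = Mul(-396, -6) = 2376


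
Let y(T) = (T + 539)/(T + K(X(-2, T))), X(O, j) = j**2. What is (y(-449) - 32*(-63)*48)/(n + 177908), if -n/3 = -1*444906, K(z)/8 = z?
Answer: 8668041989/135494230263 ≈ 0.063974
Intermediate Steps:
K(z) = 8*z
y(T) = (539 + T)/(T + 8*T**2) (y(T) = (T + 539)/(T + 8*T**2) = (539 + T)/(T + 8*T**2))
n = 1334718 (n = -(-3)*444906 = -3*(-444906) = 1334718)
(y(-449) - 32*(-63)*48)/(n + 177908) = ((539 - 449)/((-449)*(1 + 8*(-449))) - 32*(-63)*48)/(1334718 + 177908) = (-1/449*90/(1 - 3592) + 2016*48)/1512626 = (-1/449*90/(-3591) + 96768)*(1/1512626) = (-1/449*(-1/3591)*90 + 96768)*(1/1512626) = (10/179151 + 96768)*(1/1512626) = (17336083978/179151)*(1/1512626) = 8668041989/135494230263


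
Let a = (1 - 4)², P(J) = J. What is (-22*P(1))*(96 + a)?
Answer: -2310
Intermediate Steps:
a = 9 (a = (-3)² = 9)
(-22*P(1))*(96 + a) = (-22*1)*(96 + 9) = -22*105 = -2310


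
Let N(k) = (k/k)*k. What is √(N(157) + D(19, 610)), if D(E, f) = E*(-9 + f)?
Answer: 2*√2894 ≈ 107.59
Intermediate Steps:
N(k) = k (N(k) = 1*k = k)
√(N(157) + D(19, 610)) = √(157 + 19*(-9 + 610)) = √(157 + 19*601) = √(157 + 11419) = √11576 = 2*√2894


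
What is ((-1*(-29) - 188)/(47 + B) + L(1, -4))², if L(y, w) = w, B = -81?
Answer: 529/1156 ≈ 0.45761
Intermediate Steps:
((-1*(-29) - 188)/(47 + B) + L(1, -4))² = ((-1*(-29) - 188)/(47 - 81) - 4)² = ((29 - 188)/(-34) - 4)² = (-159*(-1/34) - 4)² = (159/34 - 4)² = (23/34)² = 529/1156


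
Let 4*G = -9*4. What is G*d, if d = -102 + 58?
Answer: 396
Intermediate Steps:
d = -44
G = -9 (G = (-9*4)/4 = (1/4)*(-36) = -9)
G*d = -9*(-44) = 396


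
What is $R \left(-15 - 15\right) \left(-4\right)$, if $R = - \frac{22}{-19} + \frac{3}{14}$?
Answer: $\frac{21900}{133} \approx 164.66$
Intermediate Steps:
$R = \frac{365}{266}$ ($R = \left(-22\right) \left(- \frac{1}{19}\right) + 3 \cdot \frac{1}{14} = \frac{22}{19} + \frac{3}{14} = \frac{365}{266} \approx 1.3722$)
$R \left(-15 - 15\right) \left(-4\right) = \frac{365 \left(-15 - 15\right)}{266} \left(-4\right) = \frac{365}{266} \left(-30\right) \left(-4\right) = \left(- \frac{5475}{133}\right) \left(-4\right) = \frac{21900}{133}$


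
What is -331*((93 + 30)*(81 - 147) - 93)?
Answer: 2717841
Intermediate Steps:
-331*((93 + 30)*(81 - 147) - 93) = -331*(123*(-66) - 93) = -331*(-8118 - 93) = -331*(-8211) = 2717841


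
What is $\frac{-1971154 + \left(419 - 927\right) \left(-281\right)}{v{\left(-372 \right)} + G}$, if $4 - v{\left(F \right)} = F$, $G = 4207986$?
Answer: $- \frac{914203}{2104181} \approx -0.43447$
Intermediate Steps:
$v{\left(F \right)} = 4 - F$
$\frac{-1971154 + \left(419 - 927\right) \left(-281\right)}{v{\left(-372 \right)} + G} = \frac{-1971154 + \left(419 - 927\right) \left(-281\right)}{\left(4 - -372\right) + 4207986} = \frac{-1971154 + \left(419 - 927\right) \left(-281\right)}{\left(4 + 372\right) + 4207986} = \frac{-1971154 - -142748}{376 + 4207986} = \frac{-1971154 + 142748}{4208362} = \left(-1828406\right) \frac{1}{4208362} = - \frac{914203}{2104181}$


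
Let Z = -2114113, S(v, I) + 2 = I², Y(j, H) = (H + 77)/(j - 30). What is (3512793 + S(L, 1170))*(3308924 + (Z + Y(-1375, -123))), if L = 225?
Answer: 8194941062646191/1405 ≈ 5.8327e+12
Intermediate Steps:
Y(j, H) = (77 + H)/(-30 + j)
S(v, I) = -2 + I²
(3512793 + S(L, 1170))*(3308924 + (Z + Y(-1375, -123))) = (3512793 + (-2 + 1170²))*(3308924 + (-2114113 + (77 - 123)/(-30 - 1375))) = (3512793 + (-2 + 1368900))*(3308924 + (-2114113 - 46/(-1405))) = (3512793 + 1368898)*(3308924 + (-2114113 - 1/1405*(-46))) = 4881691*(3308924 + (-2114113 + 46/1405)) = 4881691*(3308924 - 2970328719/1405) = 4881691*(1678709501/1405) = 8194941062646191/1405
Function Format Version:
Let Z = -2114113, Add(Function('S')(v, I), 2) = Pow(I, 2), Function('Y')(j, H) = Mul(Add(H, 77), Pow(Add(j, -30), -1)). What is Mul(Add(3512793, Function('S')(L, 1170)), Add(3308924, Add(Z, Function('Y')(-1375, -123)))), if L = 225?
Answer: Rational(8194941062646191, 1405) ≈ 5.8327e+12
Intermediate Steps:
Function('Y')(j, H) = Mul(Pow(Add(-30, j), -1), Add(77, H)) (Function('Y')(j, H) = Mul(Add(77, H), Pow(Add(-30, j), -1)) = Mul(Pow(Add(-30, j), -1), Add(77, H)))
Function('S')(v, I) = Add(-2, Pow(I, 2))
Mul(Add(3512793, Function('S')(L, 1170)), Add(3308924, Add(Z, Function('Y')(-1375, -123)))) = Mul(Add(3512793, Add(-2, Pow(1170, 2))), Add(3308924, Add(-2114113, Mul(Pow(Add(-30, -1375), -1), Add(77, -123))))) = Mul(Add(3512793, Add(-2, 1368900)), Add(3308924, Add(-2114113, Mul(Pow(-1405, -1), -46)))) = Mul(Add(3512793, 1368898), Add(3308924, Add(-2114113, Mul(Rational(-1, 1405), -46)))) = Mul(4881691, Add(3308924, Add(-2114113, Rational(46, 1405)))) = Mul(4881691, Add(3308924, Rational(-2970328719, 1405))) = Mul(4881691, Rational(1678709501, 1405)) = Rational(8194941062646191, 1405)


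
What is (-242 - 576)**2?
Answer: 669124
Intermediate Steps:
(-242 - 576)**2 = (-818)**2 = 669124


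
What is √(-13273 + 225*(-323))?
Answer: 2*I*√21487 ≈ 293.17*I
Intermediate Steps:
√(-13273 + 225*(-323)) = √(-13273 - 72675) = √(-85948) = 2*I*√21487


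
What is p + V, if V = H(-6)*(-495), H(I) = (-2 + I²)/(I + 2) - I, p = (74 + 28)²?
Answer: 23283/2 ≈ 11642.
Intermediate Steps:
p = 10404 (p = 102² = 10404)
H(I) = -I + (-2 + I²)/(2 + I) (H(I) = (-2 + I²)/(2 + I) - I = -I + (-2 + I²)/(2 + I))
V = 2475/2 (V = (2*(-1 - 1*(-6))/(2 - 6))*(-495) = (2*(-1 + 6)/(-4))*(-495) = (2*(-¼)*5)*(-495) = -5/2*(-495) = 2475/2 ≈ 1237.5)
p + V = 10404 + 2475/2 = 23283/2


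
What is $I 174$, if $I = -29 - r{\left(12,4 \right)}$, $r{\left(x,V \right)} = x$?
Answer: $-7134$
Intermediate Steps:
$I = -41$ ($I = -29 - 12 = -41$)
$I 174 = \left(-41\right) 174 = -7134$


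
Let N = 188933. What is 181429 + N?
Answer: 370362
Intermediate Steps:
181429 + N = 181429 + 188933 = 370362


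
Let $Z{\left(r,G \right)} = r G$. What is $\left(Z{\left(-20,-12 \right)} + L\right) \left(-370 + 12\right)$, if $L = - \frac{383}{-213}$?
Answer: $- \frac{18438074}{213} \approx -86564.0$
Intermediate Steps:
$Z{\left(r,G \right)} = G r$
$L = \frac{383}{213}$ ($L = \left(-383\right) \left(- \frac{1}{213}\right) = \frac{383}{213} \approx 1.7981$)
$\left(Z{\left(-20,-12 \right)} + L\right) \left(-370 + 12\right) = \left(\left(-12\right) \left(-20\right) + \frac{383}{213}\right) \left(-370 + 12\right) = \left(240 + \frac{383}{213}\right) \left(-358\right) = \frac{51503}{213} \left(-358\right) = - \frac{18438074}{213}$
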